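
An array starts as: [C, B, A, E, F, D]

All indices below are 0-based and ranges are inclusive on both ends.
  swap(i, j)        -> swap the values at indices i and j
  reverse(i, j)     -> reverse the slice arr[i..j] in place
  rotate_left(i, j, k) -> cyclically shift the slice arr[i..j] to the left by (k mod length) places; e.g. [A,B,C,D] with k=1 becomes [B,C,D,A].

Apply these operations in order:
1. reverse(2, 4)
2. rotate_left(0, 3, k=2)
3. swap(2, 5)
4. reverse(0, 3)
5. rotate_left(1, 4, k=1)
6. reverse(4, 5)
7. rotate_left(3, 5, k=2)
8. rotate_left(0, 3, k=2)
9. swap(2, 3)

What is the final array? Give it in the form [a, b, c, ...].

Answer: [F, D, E, B, A, C]

Derivation:
After 1 (reverse(2, 4)): [C, B, F, E, A, D]
After 2 (rotate_left(0, 3, k=2)): [F, E, C, B, A, D]
After 3 (swap(2, 5)): [F, E, D, B, A, C]
After 4 (reverse(0, 3)): [B, D, E, F, A, C]
After 5 (rotate_left(1, 4, k=1)): [B, E, F, A, D, C]
After 6 (reverse(4, 5)): [B, E, F, A, C, D]
After 7 (rotate_left(3, 5, k=2)): [B, E, F, D, A, C]
After 8 (rotate_left(0, 3, k=2)): [F, D, B, E, A, C]
After 9 (swap(2, 3)): [F, D, E, B, A, C]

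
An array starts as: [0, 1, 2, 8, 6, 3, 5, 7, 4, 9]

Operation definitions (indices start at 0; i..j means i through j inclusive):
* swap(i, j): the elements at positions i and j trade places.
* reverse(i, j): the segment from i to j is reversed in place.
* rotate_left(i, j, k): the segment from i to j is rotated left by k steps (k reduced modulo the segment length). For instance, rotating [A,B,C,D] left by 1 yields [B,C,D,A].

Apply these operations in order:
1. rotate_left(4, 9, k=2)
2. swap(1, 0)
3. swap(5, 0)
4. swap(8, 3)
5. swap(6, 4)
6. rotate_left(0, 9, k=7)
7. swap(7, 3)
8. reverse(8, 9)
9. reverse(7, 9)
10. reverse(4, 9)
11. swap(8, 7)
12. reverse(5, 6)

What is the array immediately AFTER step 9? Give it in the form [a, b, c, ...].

After 1 (rotate_left(4, 9, k=2)): [0, 1, 2, 8, 5, 7, 4, 9, 6, 3]
After 2 (swap(1, 0)): [1, 0, 2, 8, 5, 7, 4, 9, 6, 3]
After 3 (swap(5, 0)): [7, 0, 2, 8, 5, 1, 4, 9, 6, 3]
After 4 (swap(8, 3)): [7, 0, 2, 6, 5, 1, 4, 9, 8, 3]
After 5 (swap(6, 4)): [7, 0, 2, 6, 4, 1, 5, 9, 8, 3]
After 6 (rotate_left(0, 9, k=7)): [9, 8, 3, 7, 0, 2, 6, 4, 1, 5]
After 7 (swap(7, 3)): [9, 8, 3, 4, 0, 2, 6, 7, 1, 5]
After 8 (reverse(8, 9)): [9, 8, 3, 4, 0, 2, 6, 7, 5, 1]
After 9 (reverse(7, 9)): [9, 8, 3, 4, 0, 2, 6, 1, 5, 7]

Answer: [9, 8, 3, 4, 0, 2, 6, 1, 5, 7]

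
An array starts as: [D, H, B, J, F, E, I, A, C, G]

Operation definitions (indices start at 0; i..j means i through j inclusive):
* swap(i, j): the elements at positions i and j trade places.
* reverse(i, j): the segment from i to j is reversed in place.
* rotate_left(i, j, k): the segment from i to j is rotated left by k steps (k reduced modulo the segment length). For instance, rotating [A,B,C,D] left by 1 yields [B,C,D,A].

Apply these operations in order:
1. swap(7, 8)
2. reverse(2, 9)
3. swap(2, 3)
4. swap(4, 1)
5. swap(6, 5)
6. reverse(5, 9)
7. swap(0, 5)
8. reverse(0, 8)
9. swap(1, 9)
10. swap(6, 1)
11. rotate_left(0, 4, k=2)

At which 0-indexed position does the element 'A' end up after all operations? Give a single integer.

Answer: 4

Derivation:
After 1 (swap(7, 8)): [D, H, B, J, F, E, I, C, A, G]
After 2 (reverse(2, 9)): [D, H, G, A, C, I, E, F, J, B]
After 3 (swap(2, 3)): [D, H, A, G, C, I, E, F, J, B]
After 4 (swap(4, 1)): [D, C, A, G, H, I, E, F, J, B]
After 5 (swap(6, 5)): [D, C, A, G, H, E, I, F, J, B]
After 6 (reverse(5, 9)): [D, C, A, G, H, B, J, F, I, E]
After 7 (swap(0, 5)): [B, C, A, G, H, D, J, F, I, E]
After 8 (reverse(0, 8)): [I, F, J, D, H, G, A, C, B, E]
After 9 (swap(1, 9)): [I, E, J, D, H, G, A, C, B, F]
After 10 (swap(6, 1)): [I, A, J, D, H, G, E, C, B, F]
After 11 (rotate_left(0, 4, k=2)): [J, D, H, I, A, G, E, C, B, F]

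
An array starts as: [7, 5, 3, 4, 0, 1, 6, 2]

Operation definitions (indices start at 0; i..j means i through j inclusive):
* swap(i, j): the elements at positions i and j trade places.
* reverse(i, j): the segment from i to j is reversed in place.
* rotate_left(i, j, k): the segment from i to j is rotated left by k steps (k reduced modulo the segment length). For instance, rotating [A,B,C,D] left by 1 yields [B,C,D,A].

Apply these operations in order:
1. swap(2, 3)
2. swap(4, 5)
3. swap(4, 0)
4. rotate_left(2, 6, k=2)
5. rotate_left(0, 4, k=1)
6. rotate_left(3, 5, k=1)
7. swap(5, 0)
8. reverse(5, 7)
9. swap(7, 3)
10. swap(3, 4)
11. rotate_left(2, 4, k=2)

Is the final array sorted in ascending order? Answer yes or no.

After 1 (swap(2, 3)): [7, 5, 4, 3, 0, 1, 6, 2]
After 2 (swap(4, 5)): [7, 5, 4, 3, 1, 0, 6, 2]
After 3 (swap(4, 0)): [1, 5, 4, 3, 7, 0, 6, 2]
After 4 (rotate_left(2, 6, k=2)): [1, 5, 7, 0, 6, 4, 3, 2]
After 5 (rotate_left(0, 4, k=1)): [5, 7, 0, 6, 1, 4, 3, 2]
After 6 (rotate_left(3, 5, k=1)): [5, 7, 0, 1, 4, 6, 3, 2]
After 7 (swap(5, 0)): [6, 7, 0, 1, 4, 5, 3, 2]
After 8 (reverse(5, 7)): [6, 7, 0, 1, 4, 2, 3, 5]
After 9 (swap(7, 3)): [6, 7, 0, 5, 4, 2, 3, 1]
After 10 (swap(3, 4)): [6, 7, 0, 4, 5, 2, 3, 1]
After 11 (rotate_left(2, 4, k=2)): [6, 7, 5, 0, 4, 2, 3, 1]

Answer: no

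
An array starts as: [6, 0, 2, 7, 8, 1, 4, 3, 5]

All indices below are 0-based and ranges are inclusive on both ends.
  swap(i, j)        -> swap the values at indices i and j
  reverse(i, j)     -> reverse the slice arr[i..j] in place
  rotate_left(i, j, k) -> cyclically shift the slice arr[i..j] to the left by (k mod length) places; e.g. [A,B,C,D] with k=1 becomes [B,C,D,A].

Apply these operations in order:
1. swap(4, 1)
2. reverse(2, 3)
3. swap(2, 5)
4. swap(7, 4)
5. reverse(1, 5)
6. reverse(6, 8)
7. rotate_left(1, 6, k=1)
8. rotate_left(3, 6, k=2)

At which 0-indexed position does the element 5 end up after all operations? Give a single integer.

After 1 (swap(4, 1)): [6, 8, 2, 7, 0, 1, 4, 3, 5]
After 2 (reverse(2, 3)): [6, 8, 7, 2, 0, 1, 4, 3, 5]
After 3 (swap(2, 5)): [6, 8, 1, 2, 0, 7, 4, 3, 5]
After 4 (swap(7, 4)): [6, 8, 1, 2, 3, 7, 4, 0, 5]
After 5 (reverse(1, 5)): [6, 7, 3, 2, 1, 8, 4, 0, 5]
After 6 (reverse(6, 8)): [6, 7, 3, 2, 1, 8, 5, 0, 4]
After 7 (rotate_left(1, 6, k=1)): [6, 3, 2, 1, 8, 5, 7, 0, 4]
After 8 (rotate_left(3, 6, k=2)): [6, 3, 2, 5, 7, 1, 8, 0, 4]

Answer: 3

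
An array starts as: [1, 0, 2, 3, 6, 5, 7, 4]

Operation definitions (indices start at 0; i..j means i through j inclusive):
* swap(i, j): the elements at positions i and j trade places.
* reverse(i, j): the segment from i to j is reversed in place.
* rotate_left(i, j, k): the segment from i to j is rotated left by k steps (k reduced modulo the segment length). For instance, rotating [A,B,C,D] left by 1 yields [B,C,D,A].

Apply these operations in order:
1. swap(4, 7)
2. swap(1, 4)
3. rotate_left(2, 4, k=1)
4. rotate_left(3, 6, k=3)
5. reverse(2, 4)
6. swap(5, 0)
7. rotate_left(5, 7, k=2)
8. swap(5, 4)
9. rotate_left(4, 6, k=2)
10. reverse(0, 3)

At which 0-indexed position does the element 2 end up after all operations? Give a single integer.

After 1 (swap(4, 7)): [1, 0, 2, 3, 4, 5, 7, 6]
After 2 (swap(1, 4)): [1, 4, 2, 3, 0, 5, 7, 6]
After 3 (rotate_left(2, 4, k=1)): [1, 4, 3, 0, 2, 5, 7, 6]
After 4 (rotate_left(3, 6, k=3)): [1, 4, 3, 7, 0, 2, 5, 6]
After 5 (reverse(2, 4)): [1, 4, 0, 7, 3, 2, 5, 6]
After 6 (swap(5, 0)): [2, 4, 0, 7, 3, 1, 5, 6]
After 7 (rotate_left(5, 7, k=2)): [2, 4, 0, 7, 3, 6, 1, 5]
After 8 (swap(5, 4)): [2, 4, 0, 7, 6, 3, 1, 5]
After 9 (rotate_left(4, 6, k=2)): [2, 4, 0, 7, 1, 6, 3, 5]
After 10 (reverse(0, 3)): [7, 0, 4, 2, 1, 6, 3, 5]

Answer: 3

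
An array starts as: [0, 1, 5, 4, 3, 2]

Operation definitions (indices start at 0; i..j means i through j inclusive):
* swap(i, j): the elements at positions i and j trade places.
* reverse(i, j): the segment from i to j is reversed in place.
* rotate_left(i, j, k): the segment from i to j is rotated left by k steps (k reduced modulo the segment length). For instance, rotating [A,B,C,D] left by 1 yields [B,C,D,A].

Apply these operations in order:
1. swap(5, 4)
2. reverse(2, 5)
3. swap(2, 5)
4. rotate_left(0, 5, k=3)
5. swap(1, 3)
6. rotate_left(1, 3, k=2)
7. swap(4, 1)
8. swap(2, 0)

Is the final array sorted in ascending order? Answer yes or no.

Answer: yes

Derivation:
After 1 (swap(5, 4)): [0, 1, 5, 4, 2, 3]
After 2 (reverse(2, 5)): [0, 1, 3, 2, 4, 5]
After 3 (swap(2, 5)): [0, 1, 5, 2, 4, 3]
After 4 (rotate_left(0, 5, k=3)): [2, 4, 3, 0, 1, 5]
After 5 (swap(1, 3)): [2, 0, 3, 4, 1, 5]
After 6 (rotate_left(1, 3, k=2)): [2, 4, 0, 3, 1, 5]
After 7 (swap(4, 1)): [2, 1, 0, 3, 4, 5]
After 8 (swap(2, 0)): [0, 1, 2, 3, 4, 5]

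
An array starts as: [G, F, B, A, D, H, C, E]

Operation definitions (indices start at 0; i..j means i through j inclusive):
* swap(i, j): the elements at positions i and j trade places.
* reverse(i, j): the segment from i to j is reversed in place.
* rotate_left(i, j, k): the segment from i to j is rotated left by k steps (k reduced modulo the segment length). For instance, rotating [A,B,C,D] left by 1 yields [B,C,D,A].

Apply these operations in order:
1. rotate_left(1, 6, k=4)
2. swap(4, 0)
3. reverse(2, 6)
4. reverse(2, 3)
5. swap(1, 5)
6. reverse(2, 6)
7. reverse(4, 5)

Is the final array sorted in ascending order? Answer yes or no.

After 1 (rotate_left(1, 6, k=4)): [G, H, C, F, B, A, D, E]
After 2 (swap(4, 0)): [B, H, C, F, G, A, D, E]
After 3 (reverse(2, 6)): [B, H, D, A, G, F, C, E]
After 4 (reverse(2, 3)): [B, H, A, D, G, F, C, E]
After 5 (swap(1, 5)): [B, F, A, D, G, H, C, E]
After 6 (reverse(2, 6)): [B, F, C, H, G, D, A, E]
After 7 (reverse(4, 5)): [B, F, C, H, D, G, A, E]

Answer: no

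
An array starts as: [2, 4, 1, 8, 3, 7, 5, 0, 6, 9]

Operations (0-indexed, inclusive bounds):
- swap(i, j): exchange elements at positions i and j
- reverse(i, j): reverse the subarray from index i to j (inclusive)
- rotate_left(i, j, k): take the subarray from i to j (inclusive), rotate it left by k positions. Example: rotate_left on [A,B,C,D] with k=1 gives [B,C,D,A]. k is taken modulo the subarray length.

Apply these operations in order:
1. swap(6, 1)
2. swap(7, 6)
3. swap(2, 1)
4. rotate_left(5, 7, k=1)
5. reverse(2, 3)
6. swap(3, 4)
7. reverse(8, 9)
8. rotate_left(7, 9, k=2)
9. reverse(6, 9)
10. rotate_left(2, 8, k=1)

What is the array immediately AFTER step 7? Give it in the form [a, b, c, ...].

After 1 (swap(6, 1)): [2, 5, 1, 8, 3, 7, 4, 0, 6, 9]
After 2 (swap(7, 6)): [2, 5, 1, 8, 3, 7, 0, 4, 6, 9]
After 3 (swap(2, 1)): [2, 1, 5, 8, 3, 7, 0, 4, 6, 9]
After 4 (rotate_left(5, 7, k=1)): [2, 1, 5, 8, 3, 0, 4, 7, 6, 9]
After 5 (reverse(2, 3)): [2, 1, 8, 5, 3, 0, 4, 7, 6, 9]
After 6 (swap(3, 4)): [2, 1, 8, 3, 5, 0, 4, 7, 6, 9]
After 7 (reverse(8, 9)): [2, 1, 8, 3, 5, 0, 4, 7, 9, 6]

Answer: [2, 1, 8, 3, 5, 0, 4, 7, 9, 6]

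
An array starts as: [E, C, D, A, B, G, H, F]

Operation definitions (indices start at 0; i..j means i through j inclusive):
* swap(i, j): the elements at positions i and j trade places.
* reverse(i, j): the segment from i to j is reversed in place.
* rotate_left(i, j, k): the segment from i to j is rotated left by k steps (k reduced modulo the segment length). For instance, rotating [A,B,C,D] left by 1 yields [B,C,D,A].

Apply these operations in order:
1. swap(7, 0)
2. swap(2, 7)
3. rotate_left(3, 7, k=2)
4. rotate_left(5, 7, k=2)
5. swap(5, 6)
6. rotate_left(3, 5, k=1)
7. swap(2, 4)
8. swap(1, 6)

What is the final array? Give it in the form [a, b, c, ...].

Answer: [F, B, D, H, E, G, C, A]

Derivation:
After 1 (swap(7, 0)): [F, C, D, A, B, G, H, E]
After 2 (swap(2, 7)): [F, C, E, A, B, G, H, D]
After 3 (rotate_left(3, 7, k=2)): [F, C, E, G, H, D, A, B]
After 4 (rotate_left(5, 7, k=2)): [F, C, E, G, H, B, D, A]
After 5 (swap(5, 6)): [F, C, E, G, H, D, B, A]
After 6 (rotate_left(3, 5, k=1)): [F, C, E, H, D, G, B, A]
After 7 (swap(2, 4)): [F, C, D, H, E, G, B, A]
After 8 (swap(1, 6)): [F, B, D, H, E, G, C, A]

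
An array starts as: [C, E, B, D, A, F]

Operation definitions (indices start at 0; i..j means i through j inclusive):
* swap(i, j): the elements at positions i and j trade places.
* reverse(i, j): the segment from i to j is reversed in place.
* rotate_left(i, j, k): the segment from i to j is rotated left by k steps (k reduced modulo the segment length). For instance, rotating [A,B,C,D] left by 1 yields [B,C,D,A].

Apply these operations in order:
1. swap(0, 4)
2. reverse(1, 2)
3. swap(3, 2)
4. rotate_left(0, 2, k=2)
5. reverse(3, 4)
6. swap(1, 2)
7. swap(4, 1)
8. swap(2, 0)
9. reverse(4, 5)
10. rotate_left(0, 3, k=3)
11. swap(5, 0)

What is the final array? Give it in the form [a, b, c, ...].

After 1 (swap(0, 4)): [A, E, B, D, C, F]
After 2 (reverse(1, 2)): [A, B, E, D, C, F]
After 3 (swap(3, 2)): [A, B, D, E, C, F]
After 4 (rotate_left(0, 2, k=2)): [D, A, B, E, C, F]
After 5 (reverse(3, 4)): [D, A, B, C, E, F]
After 6 (swap(1, 2)): [D, B, A, C, E, F]
After 7 (swap(4, 1)): [D, E, A, C, B, F]
After 8 (swap(2, 0)): [A, E, D, C, B, F]
After 9 (reverse(4, 5)): [A, E, D, C, F, B]
After 10 (rotate_left(0, 3, k=3)): [C, A, E, D, F, B]
After 11 (swap(5, 0)): [B, A, E, D, F, C]

Answer: [B, A, E, D, F, C]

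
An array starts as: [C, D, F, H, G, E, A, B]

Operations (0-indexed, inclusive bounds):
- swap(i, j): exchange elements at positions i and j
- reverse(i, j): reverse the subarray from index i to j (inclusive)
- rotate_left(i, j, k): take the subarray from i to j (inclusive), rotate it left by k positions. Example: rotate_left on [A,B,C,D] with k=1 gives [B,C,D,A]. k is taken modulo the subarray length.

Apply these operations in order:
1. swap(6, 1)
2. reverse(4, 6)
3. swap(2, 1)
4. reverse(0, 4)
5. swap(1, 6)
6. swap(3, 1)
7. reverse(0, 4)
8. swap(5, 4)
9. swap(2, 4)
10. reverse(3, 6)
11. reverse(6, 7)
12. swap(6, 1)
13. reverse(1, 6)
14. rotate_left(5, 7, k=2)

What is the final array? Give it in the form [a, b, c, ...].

After 1 (swap(6, 1)): [C, A, F, H, G, E, D, B]
After 2 (reverse(4, 6)): [C, A, F, H, D, E, G, B]
After 3 (swap(2, 1)): [C, F, A, H, D, E, G, B]
After 4 (reverse(0, 4)): [D, H, A, F, C, E, G, B]
After 5 (swap(1, 6)): [D, G, A, F, C, E, H, B]
After 6 (swap(3, 1)): [D, F, A, G, C, E, H, B]
After 7 (reverse(0, 4)): [C, G, A, F, D, E, H, B]
After 8 (swap(5, 4)): [C, G, A, F, E, D, H, B]
After 9 (swap(2, 4)): [C, G, E, F, A, D, H, B]
After 10 (reverse(3, 6)): [C, G, E, H, D, A, F, B]
After 11 (reverse(6, 7)): [C, G, E, H, D, A, B, F]
After 12 (swap(6, 1)): [C, B, E, H, D, A, G, F]
After 13 (reverse(1, 6)): [C, G, A, D, H, E, B, F]
After 14 (rotate_left(5, 7, k=2)): [C, G, A, D, H, F, E, B]

Answer: [C, G, A, D, H, F, E, B]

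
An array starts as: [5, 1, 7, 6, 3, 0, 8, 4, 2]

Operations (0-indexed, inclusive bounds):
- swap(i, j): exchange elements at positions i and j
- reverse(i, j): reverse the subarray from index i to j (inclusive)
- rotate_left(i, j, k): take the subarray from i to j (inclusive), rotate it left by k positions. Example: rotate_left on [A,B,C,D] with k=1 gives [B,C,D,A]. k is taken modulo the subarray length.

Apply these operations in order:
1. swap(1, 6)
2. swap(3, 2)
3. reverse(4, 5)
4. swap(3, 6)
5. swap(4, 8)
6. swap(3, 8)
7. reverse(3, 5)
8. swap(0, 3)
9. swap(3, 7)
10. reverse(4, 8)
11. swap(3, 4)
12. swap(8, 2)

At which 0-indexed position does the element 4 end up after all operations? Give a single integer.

Answer: 4

Derivation:
After 1 (swap(1, 6)): [5, 8, 7, 6, 3, 0, 1, 4, 2]
After 2 (swap(3, 2)): [5, 8, 6, 7, 3, 0, 1, 4, 2]
After 3 (reverse(4, 5)): [5, 8, 6, 7, 0, 3, 1, 4, 2]
After 4 (swap(3, 6)): [5, 8, 6, 1, 0, 3, 7, 4, 2]
After 5 (swap(4, 8)): [5, 8, 6, 1, 2, 3, 7, 4, 0]
After 6 (swap(3, 8)): [5, 8, 6, 0, 2, 3, 7, 4, 1]
After 7 (reverse(3, 5)): [5, 8, 6, 3, 2, 0, 7, 4, 1]
After 8 (swap(0, 3)): [3, 8, 6, 5, 2, 0, 7, 4, 1]
After 9 (swap(3, 7)): [3, 8, 6, 4, 2, 0, 7, 5, 1]
After 10 (reverse(4, 8)): [3, 8, 6, 4, 1, 5, 7, 0, 2]
After 11 (swap(3, 4)): [3, 8, 6, 1, 4, 5, 7, 0, 2]
After 12 (swap(8, 2)): [3, 8, 2, 1, 4, 5, 7, 0, 6]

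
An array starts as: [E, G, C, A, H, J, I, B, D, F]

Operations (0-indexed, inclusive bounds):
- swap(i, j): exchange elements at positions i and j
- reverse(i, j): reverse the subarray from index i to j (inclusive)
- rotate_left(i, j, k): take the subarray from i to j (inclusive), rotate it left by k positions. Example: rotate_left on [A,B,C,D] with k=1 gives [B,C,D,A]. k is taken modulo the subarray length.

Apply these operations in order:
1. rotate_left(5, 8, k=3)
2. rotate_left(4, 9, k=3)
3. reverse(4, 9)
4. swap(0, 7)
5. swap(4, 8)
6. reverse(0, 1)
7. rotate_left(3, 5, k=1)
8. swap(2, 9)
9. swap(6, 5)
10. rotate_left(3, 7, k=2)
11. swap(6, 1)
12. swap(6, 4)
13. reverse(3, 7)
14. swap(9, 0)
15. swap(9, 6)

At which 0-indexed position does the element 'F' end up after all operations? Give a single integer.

After 1 (rotate_left(5, 8, k=3)): [E, G, C, A, H, D, J, I, B, F]
After 2 (rotate_left(4, 9, k=3)): [E, G, C, A, I, B, F, H, D, J]
After 3 (reverse(4, 9)): [E, G, C, A, J, D, H, F, B, I]
After 4 (swap(0, 7)): [F, G, C, A, J, D, H, E, B, I]
After 5 (swap(4, 8)): [F, G, C, A, B, D, H, E, J, I]
After 6 (reverse(0, 1)): [G, F, C, A, B, D, H, E, J, I]
After 7 (rotate_left(3, 5, k=1)): [G, F, C, B, D, A, H, E, J, I]
After 8 (swap(2, 9)): [G, F, I, B, D, A, H, E, J, C]
After 9 (swap(6, 5)): [G, F, I, B, D, H, A, E, J, C]
After 10 (rotate_left(3, 7, k=2)): [G, F, I, H, A, E, B, D, J, C]
After 11 (swap(6, 1)): [G, B, I, H, A, E, F, D, J, C]
After 12 (swap(6, 4)): [G, B, I, H, F, E, A, D, J, C]
After 13 (reverse(3, 7)): [G, B, I, D, A, E, F, H, J, C]
After 14 (swap(9, 0)): [C, B, I, D, A, E, F, H, J, G]
After 15 (swap(9, 6)): [C, B, I, D, A, E, G, H, J, F]

Answer: 9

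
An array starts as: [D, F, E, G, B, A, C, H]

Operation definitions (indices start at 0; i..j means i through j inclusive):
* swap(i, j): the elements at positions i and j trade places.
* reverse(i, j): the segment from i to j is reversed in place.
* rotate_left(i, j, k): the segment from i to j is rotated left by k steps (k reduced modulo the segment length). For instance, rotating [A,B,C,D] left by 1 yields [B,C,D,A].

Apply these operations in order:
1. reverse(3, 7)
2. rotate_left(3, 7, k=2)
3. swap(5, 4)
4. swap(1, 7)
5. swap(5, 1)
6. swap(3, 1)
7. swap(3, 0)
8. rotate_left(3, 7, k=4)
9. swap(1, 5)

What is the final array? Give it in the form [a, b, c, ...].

After 1 (reverse(3, 7)): [D, F, E, H, C, A, B, G]
After 2 (rotate_left(3, 7, k=2)): [D, F, E, A, B, G, H, C]
After 3 (swap(5, 4)): [D, F, E, A, G, B, H, C]
After 4 (swap(1, 7)): [D, C, E, A, G, B, H, F]
After 5 (swap(5, 1)): [D, B, E, A, G, C, H, F]
After 6 (swap(3, 1)): [D, A, E, B, G, C, H, F]
After 7 (swap(3, 0)): [B, A, E, D, G, C, H, F]
After 8 (rotate_left(3, 7, k=4)): [B, A, E, F, D, G, C, H]
After 9 (swap(1, 5)): [B, G, E, F, D, A, C, H]

Answer: [B, G, E, F, D, A, C, H]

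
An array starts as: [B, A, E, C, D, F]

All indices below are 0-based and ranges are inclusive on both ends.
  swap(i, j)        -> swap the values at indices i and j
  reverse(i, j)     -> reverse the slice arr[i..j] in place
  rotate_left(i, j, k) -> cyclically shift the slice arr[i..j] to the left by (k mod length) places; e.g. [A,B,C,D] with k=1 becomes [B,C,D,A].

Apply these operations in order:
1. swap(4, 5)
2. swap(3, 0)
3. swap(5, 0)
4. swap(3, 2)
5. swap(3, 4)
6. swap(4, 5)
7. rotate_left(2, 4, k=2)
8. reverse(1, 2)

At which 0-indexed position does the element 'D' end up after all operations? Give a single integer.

Answer: 0

Derivation:
After 1 (swap(4, 5)): [B, A, E, C, F, D]
After 2 (swap(3, 0)): [C, A, E, B, F, D]
After 3 (swap(5, 0)): [D, A, E, B, F, C]
After 4 (swap(3, 2)): [D, A, B, E, F, C]
After 5 (swap(3, 4)): [D, A, B, F, E, C]
After 6 (swap(4, 5)): [D, A, B, F, C, E]
After 7 (rotate_left(2, 4, k=2)): [D, A, C, B, F, E]
After 8 (reverse(1, 2)): [D, C, A, B, F, E]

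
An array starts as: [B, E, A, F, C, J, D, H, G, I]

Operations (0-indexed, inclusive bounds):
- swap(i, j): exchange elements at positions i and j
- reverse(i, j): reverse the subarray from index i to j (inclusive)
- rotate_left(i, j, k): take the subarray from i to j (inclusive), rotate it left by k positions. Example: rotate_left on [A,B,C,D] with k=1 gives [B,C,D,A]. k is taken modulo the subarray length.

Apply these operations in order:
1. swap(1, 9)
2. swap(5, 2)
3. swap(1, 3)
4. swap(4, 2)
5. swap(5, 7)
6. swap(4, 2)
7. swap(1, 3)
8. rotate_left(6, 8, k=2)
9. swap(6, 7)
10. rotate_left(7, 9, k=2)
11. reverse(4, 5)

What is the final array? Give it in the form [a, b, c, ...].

After 1 (swap(1, 9)): [B, I, A, F, C, J, D, H, G, E]
After 2 (swap(5, 2)): [B, I, J, F, C, A, D, H, G, E]
After 3 (swap(1, 3)): [B, F, J, I, C, A, D, H, G, E]
After 4 (swap(4, 2)): [B, F, C, I, J, A, D, H, G, E]
After 5 (swap(5, 7)): [B, F, C, I, J, H, D, A, G, E]
After 6 (swap(4, 2)): [B, F, J, I, C, H, D, A, G, E]
After 7 (swap(1, 3)): [B, I, J, F, C, H, D, A, G, E]
After 8 (rotate_left(6, 8, k=2)): [B, I, J, F, C, H, G, D, A, E]
After 9 (swap(6, 7)): [B, I, J, F, C, H, D, G, A, E]
After 10 (rotate_left(7, 9, k=2)): [B, I, J, F, C, H, D, E, G, A]
After 11 (reverse(4, 5)): [B, I, J, F, H, C, D, E, G, A]

Answer: [B, I, J, F, H, C, D, E, G, A]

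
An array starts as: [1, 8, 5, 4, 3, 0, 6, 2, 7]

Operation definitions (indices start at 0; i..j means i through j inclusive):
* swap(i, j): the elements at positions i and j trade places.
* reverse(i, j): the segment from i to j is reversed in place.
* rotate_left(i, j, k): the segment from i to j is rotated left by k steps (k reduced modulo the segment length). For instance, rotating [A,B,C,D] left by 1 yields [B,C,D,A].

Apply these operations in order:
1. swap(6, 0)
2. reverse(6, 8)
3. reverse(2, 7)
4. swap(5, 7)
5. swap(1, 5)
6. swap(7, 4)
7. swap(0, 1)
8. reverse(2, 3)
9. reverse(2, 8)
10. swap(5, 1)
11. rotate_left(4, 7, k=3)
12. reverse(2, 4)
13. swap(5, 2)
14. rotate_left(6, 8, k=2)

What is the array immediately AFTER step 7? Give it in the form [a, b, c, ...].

After 1 (swap(6, 0)): [6, 8, 5, 4, 3, 0, 1, 2, 7]
After 2 (reverse(6, 8)): [6, 8, 5, 4, 3, 0, 7, 2, 1]
After 3 (reverse(2, 7)): [6, 8, 2, 7, 0, 3, 4, 5, 1]
After 4 (swap(5, 7)): [6, 8, 2, 7, 0, 5, 4, 3, 1]
After 5 (swap(1, 5)): [6, 5, 2, 7, 0, 8, 4, 3, 1]
After 6 (swap(7, 4)): [6, 5, 2, 7, 3, 8, 4, 0, 1]
After 7 (swap(0, 1)): [5, 6, 2, 7, 3, 8, 4, 0, 1]

Answer: [5, 6, 2, 7, 3, 8, 4, 0, 1]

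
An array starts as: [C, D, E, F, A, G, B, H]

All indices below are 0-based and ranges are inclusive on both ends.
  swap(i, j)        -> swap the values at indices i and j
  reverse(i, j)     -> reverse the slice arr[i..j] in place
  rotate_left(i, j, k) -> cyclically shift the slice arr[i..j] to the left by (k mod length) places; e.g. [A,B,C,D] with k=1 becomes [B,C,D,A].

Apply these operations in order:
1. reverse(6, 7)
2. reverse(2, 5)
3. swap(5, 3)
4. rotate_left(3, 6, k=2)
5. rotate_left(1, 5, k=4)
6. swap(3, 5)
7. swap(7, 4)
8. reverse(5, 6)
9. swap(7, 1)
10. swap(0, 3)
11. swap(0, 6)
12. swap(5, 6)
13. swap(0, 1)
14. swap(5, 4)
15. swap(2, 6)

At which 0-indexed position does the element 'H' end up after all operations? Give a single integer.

After 1 (reverse(6, 7)): [C, D, E, F, A, G, H, B]
After 2 (reverse(2, 5)): [C, D, G, A, F, E, H, B]
After 3 (swap(5, 3)): [C, D, G, E, F, A, H, B]
After 4 (rotate_left(3, 6, k=2)): [C, D, G, A, H, E, F, B]
After 5 (rotate_left(1, 5, k=4)): [C, E, D, G, A, H, F, B]
After 6 (swap(3, 5)): [C, E, D, H, A, G, F, B]
After 7 (swap(7, 4)): [C, E, D, H, B, G, F, A]
After 8 (reverse(5, 6)): [C, E, D, H, B, F, G, A]
After 9 (swap(7, 1)): [C, A, D, H, B, F, G, E]
After 10 (swap(0, 3)): [H, A, D, C, B, F, G, E]
After 11 (swap(0, 6)): [G, A, D, C, B, F, H, E]
After 12 (swap(5, 6)): [G, A, D, C, B, H, F, E]
After 13 (swap(0, 1)): [A, G, D, C, B, H, F, E]
After 14 (swap(5, 4)): [A, G, D, C, H, B, F, E]
After 15 (swap(2, 6)): [A, G, F, C, H, B, D, E]

Answer: 4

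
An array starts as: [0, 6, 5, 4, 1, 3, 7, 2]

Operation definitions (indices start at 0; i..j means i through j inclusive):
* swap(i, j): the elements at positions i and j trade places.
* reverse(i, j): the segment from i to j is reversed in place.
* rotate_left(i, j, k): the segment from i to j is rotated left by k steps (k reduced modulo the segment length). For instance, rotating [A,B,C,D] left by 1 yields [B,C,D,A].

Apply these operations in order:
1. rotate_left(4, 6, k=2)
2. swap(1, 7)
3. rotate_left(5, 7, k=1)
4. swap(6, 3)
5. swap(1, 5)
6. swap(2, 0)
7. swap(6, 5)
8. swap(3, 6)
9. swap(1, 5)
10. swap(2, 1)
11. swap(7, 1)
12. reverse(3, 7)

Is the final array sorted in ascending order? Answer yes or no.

After 1 (rotate_left(4, 6, k=2)): [0, 6, 5, 4, 7, 1, 3, 2]
After 2 (swap(1, 7)): [0, 2, 5, 4, 7, 1, 3, 6]
After 3 (rotate_left(5, 7, k=1)): [0, 2, 5, 4, 7, 3, 6, 1]
After 4 (swap(6, 3)): [0, 2, 5, 6, 7, 3, 4, 1]
After 5 (swap(1, 5)): [0, 3, 5, 6, 7, 2, 4, 1]
After 6 (swap(2, 0)): [5, 3, 0, 6, 7, 2, 4, 1]
After 7 (swap(6, 5)): [5, 3, 0, 6, 7, 4, 2, 1]
After 8 (swap(3, 6)): [5, 3, 0, 2, 7, 4, 6, 1]
After 9 (swap(1, 5)): [5, 4, 0, 2, 7, 3, 6, 1]
After 10 (swap(2, 1)): [5, 0, 4, 2, 7, 3, 6, 1]
After 11 (swap(7, 1)): [5, 1, 4, 2, 7, 3, 6, 0]
After 12 (reverse(3, 7)): [5, 1, 4, 0, 6, 3, 7, 2]

Answer: no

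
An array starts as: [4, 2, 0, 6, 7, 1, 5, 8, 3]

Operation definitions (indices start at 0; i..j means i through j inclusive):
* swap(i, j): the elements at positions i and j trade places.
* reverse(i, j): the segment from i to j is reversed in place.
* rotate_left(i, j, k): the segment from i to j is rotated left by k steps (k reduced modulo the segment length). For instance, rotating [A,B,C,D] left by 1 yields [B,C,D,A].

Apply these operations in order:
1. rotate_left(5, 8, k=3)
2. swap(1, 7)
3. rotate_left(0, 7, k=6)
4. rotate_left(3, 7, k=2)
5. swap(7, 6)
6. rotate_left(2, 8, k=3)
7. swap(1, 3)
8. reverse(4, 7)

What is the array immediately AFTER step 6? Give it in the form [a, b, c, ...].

Answer: [1, 2, 3, 0, 5, 8, 4, 6, 7]

Derivation:
After 1 (rotate_left(5, 8, k=3)): [4, 2, 0, 6, 7, 3, 1, 5, 8]
After 2 (swap(1, 7)): [4, 5, 0, 6, 7, 3, 1, 2, 8]
After 3 (rotate_left(0, 7, k=6)): [1, 2, 4, 5, 0, 6, 7, 3, 8]
After 4 (rotate_left(3, 7, k=2)): [1, 2, 4, 6, 7, 3, 5, 0, 8]
After 5 (swap(7, 6)): [1, 2, 4, 6, 7, 3, 0, 5, 8]
After 6 (rotate_left(2, 8, k=3)): [1, 2, 3, 0, 5, 8, 4, 6, 7]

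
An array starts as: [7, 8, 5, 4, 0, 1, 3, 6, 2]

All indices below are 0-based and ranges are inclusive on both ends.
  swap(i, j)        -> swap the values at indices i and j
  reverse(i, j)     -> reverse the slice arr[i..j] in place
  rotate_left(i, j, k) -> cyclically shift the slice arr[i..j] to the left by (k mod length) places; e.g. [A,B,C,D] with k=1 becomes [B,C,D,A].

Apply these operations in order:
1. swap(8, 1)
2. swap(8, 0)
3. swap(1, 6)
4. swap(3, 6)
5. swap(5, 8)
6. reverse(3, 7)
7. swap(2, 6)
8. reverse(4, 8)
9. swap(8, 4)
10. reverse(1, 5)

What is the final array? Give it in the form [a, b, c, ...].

Answer: [8, 2, 4, 6, 0, 3, 5, 7, 1]

Derivation:
After 1 (swap(8, 1)): [7, 2, 5, 4, 0, 1, 3, 6, 8]
After 2 (swap(8, 0)): [8, 2, 5, 4, 0, 1, 3, 6, 7]
After 3 (swap(1, 6)): [8, 3, 5, 4, 0, 1, 2, 6, 7]
After 4 (swap(3, 6)): [8, 3, 5, 2, 0, 1, 4, 6, 7]
After 5 (swap(5, 8)): [8, 3, 5, 2, 0, 7, 4, 6, 1]
After 6 (reverse(3, 7)): [8, 3, 5, 6, 4, 7, 0, 2, 1]
After 7 (swap(2, 6)): [8, 3, 0, 6, 4, 7, 5, 2, 1]
After 8 (reverse(4, 8)): [8, 3, 0, 6, 1, 2, 5, 7, 4]
After 9 (swap(8, 4)): [8, 3, 0, 6, 4, 2, 5, 7, 1]
After 10 (reverse(1, 5)): [8, 2, 4, 6, 0, 3, 5, 7, 1]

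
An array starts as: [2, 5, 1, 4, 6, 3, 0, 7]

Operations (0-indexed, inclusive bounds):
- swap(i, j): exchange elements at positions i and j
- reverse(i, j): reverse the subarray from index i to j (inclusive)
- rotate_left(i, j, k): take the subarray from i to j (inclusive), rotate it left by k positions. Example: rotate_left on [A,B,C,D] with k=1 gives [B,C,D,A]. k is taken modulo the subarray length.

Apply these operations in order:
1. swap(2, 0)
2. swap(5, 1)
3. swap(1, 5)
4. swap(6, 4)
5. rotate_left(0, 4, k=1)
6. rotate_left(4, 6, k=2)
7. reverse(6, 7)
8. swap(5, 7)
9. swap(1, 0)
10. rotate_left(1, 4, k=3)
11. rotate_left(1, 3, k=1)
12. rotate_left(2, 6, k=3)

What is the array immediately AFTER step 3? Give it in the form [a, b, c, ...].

Answer: [1, 5, 2, 4, 6, 3, 0, 7]

Derivation:
After 1 (swap(2, 0)): [1, 5, 2, 4, 6, 3, 0, 7]
After 2 (swap(5, 1)): [1, 3, 2, 4, 6, 5, 0, 7]
After 3 (swap(1, 5)): [1, 5, 2, 4, 6, 3, 0, 7]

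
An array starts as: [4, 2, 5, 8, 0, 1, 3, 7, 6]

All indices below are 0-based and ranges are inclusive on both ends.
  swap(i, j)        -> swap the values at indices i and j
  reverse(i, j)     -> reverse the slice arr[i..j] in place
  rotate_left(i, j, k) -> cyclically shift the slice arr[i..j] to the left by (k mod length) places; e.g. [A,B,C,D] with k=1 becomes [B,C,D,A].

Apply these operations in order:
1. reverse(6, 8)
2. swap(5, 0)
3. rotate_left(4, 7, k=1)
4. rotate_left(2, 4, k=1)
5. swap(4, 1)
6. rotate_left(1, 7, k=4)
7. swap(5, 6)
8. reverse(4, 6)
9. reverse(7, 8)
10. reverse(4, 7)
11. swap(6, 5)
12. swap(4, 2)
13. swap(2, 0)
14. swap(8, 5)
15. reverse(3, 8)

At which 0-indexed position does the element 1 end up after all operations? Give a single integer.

Answer: 2

Derivation:
After 1 (reverse(6, 8)): [4, 2, 5, 8, 0, 1, 6, 7, 3]
After 2 (swap(5, 0)): [1, 2, 5, 8, 0, 4, 6, 7, 3]
After 3 (rotate_left(4, 7, k=1)): [1, 2, 5, 8, 4, 6, 7, 0, 3]
After 4 (rotate_left(2, 4, k=1)): [1, 2, 8, 4, 5, 6, 7, 0, 3]
After 5 (swap(4, 1)): [1, 5, 8, 4, 2, 6, 7, 0, 3]
After 6 (rotate_left(1, 7, k=4)): [1, 6, 7, 0, 5, 8, 4, 2, 3]
After 7 (swap(5, 6)): [1, 6, 7, 0, 5, 4, 8, 2, 3]
After 8 (reverse(4, 6)): [1, 6, 7, 0, 8, 4, 5, 2, 3]
After 9 (reverse(7, 8)): [1, 6, 7, 0, 8, 4, 5, 3, 2]
After 10 (reverse(4, 7)): [1, 6, 7, 0, 3, 5, 4, 8, 2]
After 11 (swap(6, 5)): [1, 6, 7, 0, 3, 4, 5, 8, 2]
After 12 (swap(4, 2)): [1, 6, 3, 0, 7, 4, 5, 8, 2]
After 13 (swap(2, 0)): [3, 6, 1, 0, 7, 4, 5, 8, 2]
After 14 (swap(8, 5)): [3, 6, 1, 0, 7, 2, 5, 8, 4]
After 15 (reverse(3, 8)): [3, 6, 1, 4, 8, 5, 2, 7, 0]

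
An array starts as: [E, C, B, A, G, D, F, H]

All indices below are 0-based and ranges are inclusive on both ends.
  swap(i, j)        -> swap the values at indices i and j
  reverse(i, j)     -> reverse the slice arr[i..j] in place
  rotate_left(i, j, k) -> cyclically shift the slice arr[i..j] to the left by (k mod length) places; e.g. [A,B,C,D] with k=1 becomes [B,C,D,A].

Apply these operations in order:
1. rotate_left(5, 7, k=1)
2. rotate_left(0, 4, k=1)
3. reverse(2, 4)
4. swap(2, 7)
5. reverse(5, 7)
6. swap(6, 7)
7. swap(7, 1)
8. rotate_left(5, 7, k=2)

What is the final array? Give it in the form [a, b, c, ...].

Answer: [C, H, D, G, A, B, E, F]

Derivation:
After 1 (rotate_left(5, 7, k=1)): [E, C, B, A, G, F, H, D]
After 2 (rotate_left(0, 4, k=1)): [C, B, A, G, E, F, H, D]
After 3 (reverse(2, 4)): [C, B, E, G, A, F, H, D]
After 4 (swap(2, 7)): [C, B, D, G, A, F, H, E]
After 5 (reverse(5, 7)): [C, B, D, G, A, E, H, F]
After 6 (swap(6, 7)): [C, B, D, G, A, E, F, H]
After 7 (swap(7, 1)): [C, H, D, G, A, E, F, B]
After 8 (rotate_left(5, 7, k=2)): [C, H, D, G, A, B, E, F]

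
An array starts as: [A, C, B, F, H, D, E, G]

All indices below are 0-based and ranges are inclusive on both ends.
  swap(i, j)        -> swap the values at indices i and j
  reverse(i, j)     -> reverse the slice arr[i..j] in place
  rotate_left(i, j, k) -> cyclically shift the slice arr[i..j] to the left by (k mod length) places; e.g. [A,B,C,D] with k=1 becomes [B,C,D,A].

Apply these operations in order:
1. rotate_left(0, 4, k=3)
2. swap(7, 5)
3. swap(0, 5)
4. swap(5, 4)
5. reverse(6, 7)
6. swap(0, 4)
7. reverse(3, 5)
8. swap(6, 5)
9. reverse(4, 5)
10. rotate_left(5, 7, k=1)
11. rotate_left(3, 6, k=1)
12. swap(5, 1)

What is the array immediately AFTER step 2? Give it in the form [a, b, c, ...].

Answer: [F, H, A, C, B, G, E, D]

Derivation:
After 1 (rotate_left(0, 4, k=3)): [F, H, A, C, B, D, E, G]
After 2 (swap(7, 5)): [F, H, A, C, B, G, E, D]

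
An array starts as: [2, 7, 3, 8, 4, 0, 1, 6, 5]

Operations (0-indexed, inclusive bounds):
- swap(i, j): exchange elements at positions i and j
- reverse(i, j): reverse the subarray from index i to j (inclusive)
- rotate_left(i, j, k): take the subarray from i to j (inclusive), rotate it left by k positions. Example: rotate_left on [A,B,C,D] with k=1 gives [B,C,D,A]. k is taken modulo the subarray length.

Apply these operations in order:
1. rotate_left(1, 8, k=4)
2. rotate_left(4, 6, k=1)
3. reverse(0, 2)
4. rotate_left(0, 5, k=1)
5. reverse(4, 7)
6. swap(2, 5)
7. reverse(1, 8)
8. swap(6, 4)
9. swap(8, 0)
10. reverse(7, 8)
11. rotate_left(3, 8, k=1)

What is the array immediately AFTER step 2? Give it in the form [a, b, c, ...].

After 1 (rotate_left(1, 8, k=4)): [2, 0, 1, 6, 5, 7, 3, 8, 4]
After 2 (rotate_left(4, 6, k=1)): [2, 0, 1, 6, 7, 3, 5, 8, 4]

Answer: [2, 0, 1, 6, 7, 3, 5, 8, 4]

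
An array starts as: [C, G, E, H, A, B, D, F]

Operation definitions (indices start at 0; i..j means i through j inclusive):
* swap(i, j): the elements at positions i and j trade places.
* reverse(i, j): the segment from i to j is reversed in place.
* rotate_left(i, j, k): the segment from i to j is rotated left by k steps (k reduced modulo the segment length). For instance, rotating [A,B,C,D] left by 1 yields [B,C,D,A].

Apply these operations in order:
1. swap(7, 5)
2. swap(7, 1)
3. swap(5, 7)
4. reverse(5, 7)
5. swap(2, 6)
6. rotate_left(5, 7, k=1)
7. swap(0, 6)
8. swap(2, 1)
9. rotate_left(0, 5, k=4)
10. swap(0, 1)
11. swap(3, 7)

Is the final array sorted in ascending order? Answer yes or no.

Answer: no

Derivation:
After 1 (swap(7, 5)): [C, G, E, H, A, F, D, B]
After 2 (swap(7, 1)): [C, B, E, H, A, F, D, G]
After 3 (swap(5, 7)): [C, B, E, H, A, G, D, F]
After 4 (reverse(5, 7)): [C, B, E, H, A, F, D, G]
After 5 (swap(2, 6)): [C, B, D, H, A, F, E, G]
After 6 (rotate_left(5, 7, k=1)): [C, B, D, H, A, E, G, F]
After 7 (swap(0, 6)): [G, B, D, H, A, E, C, F]
After 8 (swap(2, 1)): [G, D, B, H, A, E, C, F]
After 9 (rotate_left(0, 5, k=4)): [A, E, G, D, B, H, C, F]
After 10 (swap(0, 1)): [E, A, G, D, B, H, C, F]
After 11 (swap(3, 7)): [E, A, G, F, B, H, C, D]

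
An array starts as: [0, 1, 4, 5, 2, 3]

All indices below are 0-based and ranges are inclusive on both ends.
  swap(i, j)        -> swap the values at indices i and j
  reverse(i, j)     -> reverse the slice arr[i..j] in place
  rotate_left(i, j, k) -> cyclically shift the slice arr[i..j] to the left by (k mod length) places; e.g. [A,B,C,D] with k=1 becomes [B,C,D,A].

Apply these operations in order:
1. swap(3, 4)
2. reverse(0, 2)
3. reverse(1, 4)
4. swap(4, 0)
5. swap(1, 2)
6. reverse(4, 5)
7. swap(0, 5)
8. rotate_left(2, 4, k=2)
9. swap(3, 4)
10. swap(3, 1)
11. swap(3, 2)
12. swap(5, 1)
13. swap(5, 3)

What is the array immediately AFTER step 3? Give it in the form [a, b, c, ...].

After 1 (swap(3, 4)): [0, 1, 4, 2, 5, 3]
After 2 (reverse(0, 2)): [4, 1, 0, 2, 5, 3]
After 3 (reverse(1, 4)): [4, 5, 2, 0, 1, 3]

Answer: [4, 5, 2, 0, 1, 3]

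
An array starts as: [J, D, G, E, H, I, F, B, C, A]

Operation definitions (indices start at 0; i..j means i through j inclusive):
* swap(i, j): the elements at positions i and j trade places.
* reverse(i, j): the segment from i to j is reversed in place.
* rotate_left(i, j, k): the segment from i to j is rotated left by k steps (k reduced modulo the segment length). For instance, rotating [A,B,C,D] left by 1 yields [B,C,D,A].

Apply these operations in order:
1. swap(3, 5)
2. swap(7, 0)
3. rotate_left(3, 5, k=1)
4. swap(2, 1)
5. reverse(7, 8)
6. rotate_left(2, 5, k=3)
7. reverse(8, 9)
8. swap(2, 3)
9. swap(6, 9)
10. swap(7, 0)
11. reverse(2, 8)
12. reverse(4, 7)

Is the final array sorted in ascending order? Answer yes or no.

Answer: no

Derivation:
After 1 (swap(3, 5)): [J, D, G, I, H, E, F, B, C, A]
After 2 (swap(7, 0)): [B, D, G, I, H, E, F, J, C, A]
After 3 (rotate_left(3, 5, k=1)): [B, D, G, H, E, I, F, J, C, A]
After 4 (swap(2, 1)): [B, G, D, H, E, I, F, J, C, A]
After 5 (reverse(7, 8)): [B, G, D, H, E, I, F, C, J, A]
After 6 (rotate_left(2, 5, k=3)): [B, G, I, D, H, E, F, C, J, A]
After 7 (reverse(8, 9)): [B, G, I, D, H, E, F, C, A, J]
After 8 (swap(2, 3)): [B, G, D, I, H, E, F, C, A, J]
After 9 (swap(6, 9)): [B, G, D, I, H, E, J, C, A, F]
After 10 (swap(7, 0)): [C, G, D, I, H, E, J, B, A, F]
After 11 (reverse(2, 8)): [C, G, A, B, J, E, H, I, D, F]
After 12 (reverse(4, 7)): [C, G, A, B, I, H, E, J, D, F]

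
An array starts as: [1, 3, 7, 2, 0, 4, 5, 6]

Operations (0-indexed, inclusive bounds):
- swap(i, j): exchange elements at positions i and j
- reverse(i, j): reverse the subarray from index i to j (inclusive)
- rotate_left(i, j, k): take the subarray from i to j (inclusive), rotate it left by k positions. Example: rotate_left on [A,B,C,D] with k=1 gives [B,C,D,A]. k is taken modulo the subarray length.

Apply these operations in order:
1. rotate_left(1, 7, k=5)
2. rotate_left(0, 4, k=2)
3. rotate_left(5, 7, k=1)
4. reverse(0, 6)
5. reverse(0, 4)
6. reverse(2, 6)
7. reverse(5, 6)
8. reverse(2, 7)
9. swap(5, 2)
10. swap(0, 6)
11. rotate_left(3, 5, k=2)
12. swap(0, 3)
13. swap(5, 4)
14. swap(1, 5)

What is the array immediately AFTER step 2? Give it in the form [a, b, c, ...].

Answer: [6, 3, 7, 1, 5, 2, 0, 4]

Derivation:
After 1 (rotate_left(1, 7, k=5)): [1, 5, 6, 3, 7, 2, 0, 4]
After 2 (rotate_left(0, 4, k=2)): [6, 3, 7, 1, 5, 2, 0, 4]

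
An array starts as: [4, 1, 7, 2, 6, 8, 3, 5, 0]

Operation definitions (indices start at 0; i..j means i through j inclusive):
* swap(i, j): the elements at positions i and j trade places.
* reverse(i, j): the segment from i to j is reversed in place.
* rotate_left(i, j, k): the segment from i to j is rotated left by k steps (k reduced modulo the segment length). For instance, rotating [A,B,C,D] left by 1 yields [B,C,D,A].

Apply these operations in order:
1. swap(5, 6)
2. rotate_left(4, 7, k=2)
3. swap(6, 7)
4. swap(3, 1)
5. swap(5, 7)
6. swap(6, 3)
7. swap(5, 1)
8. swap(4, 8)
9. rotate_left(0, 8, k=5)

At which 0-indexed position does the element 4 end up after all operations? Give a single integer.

After 1 (swap(5, 6)): [4, 1, 7, 2, 6, 3, 8, 5, 0]
After 2 (rotate_left(4, 7, k=2)): [4, 1, 7, 2, 8, 5, 6, 3, 0]
After 3 (swap(6, 7)): [4, 1, 7, 2, 8, 5, 3, 6, 0]
After 4 (swap(3, 1)): [4, 2, 7, 1, 8, 5, 3, 6, 0]
After 5 (swap(5, 7)): [4, 2, 7, 1, 8, 6, 3, 5, 0]
After 6 (swap(6, 3)): [4, 2, 7, 3, 8, 6, 1, 5, 0]
After 7 (swap(5, 1)): [4, 6, 7, 3, 8, 2, 1, 5, 0]
After 8 (swap(4, 8)): [4, 6, 7, 3, 0, 2, 1, 5, 8]
After 9 (rotate_left(0, 8, k=5)): [2, 1, 5, 8, 4, 6, 7, 3, 0]

Answer: 4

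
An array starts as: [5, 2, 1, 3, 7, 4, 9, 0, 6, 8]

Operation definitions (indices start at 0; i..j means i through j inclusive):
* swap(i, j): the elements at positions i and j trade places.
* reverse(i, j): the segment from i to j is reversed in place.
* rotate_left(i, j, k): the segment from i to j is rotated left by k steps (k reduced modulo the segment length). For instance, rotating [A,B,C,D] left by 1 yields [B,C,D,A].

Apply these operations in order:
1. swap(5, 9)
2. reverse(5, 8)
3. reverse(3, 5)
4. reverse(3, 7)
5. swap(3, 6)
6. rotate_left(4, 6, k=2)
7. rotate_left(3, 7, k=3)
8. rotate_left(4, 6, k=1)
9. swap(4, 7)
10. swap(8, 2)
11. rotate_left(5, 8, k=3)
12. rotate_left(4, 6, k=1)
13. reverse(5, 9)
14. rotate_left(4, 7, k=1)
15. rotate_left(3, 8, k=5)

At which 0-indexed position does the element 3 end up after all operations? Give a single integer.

Answer: 4

Derivation:
After 1 (swap(5, 9)): [5, 2, 1, 3, 7, 8, 9, 0, 6, 4]
After 2 (reverse(5, 8)): [5, 2, 1, 3, 7, 6, 0, 9, 8, 4]
After 3 (reverse(3, 5)): [5, 2, 1, 6, 7, 3, 0, 9, 8, 4]
After 4 (reverse(3, 7)): [5, 2, 1, 9, 0, 3, 7, 6, 8, 4]
After 5 (swap(3, 6)): [5, 2, 1, 7, 0, 3, 9, 6, 8, 4]
After 6 (rotate_left(4, 6, k=2)): [5, 2, 1, 7, 9, 0, 3, 6, 8, 4]
After 7 (rotate_left(3, 7, k=3)): [5, 2, 1, 3, 6, 7, 9, 0, 8, 4]
After 8 (rotate_left(4, 6, k=1)): [5, 2, 1, 3, 7, 9, 6, 0, 8, 4]
After 9 (swap(4, 7)): [5, 2, 1, 3, 0, 9, 6, 7, 8, 4]
After 10 (swap(8, 2)): [5, 2, 8, 3, 0, 9, 6, 7, 1, 4]
After 11 (rotate_left(5, 8, k=3)): [5, 2, 8, 3, 0, 1, 9, 6, 7, 4]
After 12 (rotate_left(4, 6, k=1)): [5, 2, 8, 3, 1, 9, 0, 6, 7, 4]
After 13 (reverse(5, 9)): [5, 2, 8, 3, 1, 4, 7, 6, 0, 9]
After 14 (rotate_left(4, 7, k=1)): [5, 2, 8, 3, 4, 7, 6, 1, 0, 9]
After 15 (rotate_left(3, 8, k=5)): [5, 2, 8, 0, 3, 4, 7, 6, 1, 9]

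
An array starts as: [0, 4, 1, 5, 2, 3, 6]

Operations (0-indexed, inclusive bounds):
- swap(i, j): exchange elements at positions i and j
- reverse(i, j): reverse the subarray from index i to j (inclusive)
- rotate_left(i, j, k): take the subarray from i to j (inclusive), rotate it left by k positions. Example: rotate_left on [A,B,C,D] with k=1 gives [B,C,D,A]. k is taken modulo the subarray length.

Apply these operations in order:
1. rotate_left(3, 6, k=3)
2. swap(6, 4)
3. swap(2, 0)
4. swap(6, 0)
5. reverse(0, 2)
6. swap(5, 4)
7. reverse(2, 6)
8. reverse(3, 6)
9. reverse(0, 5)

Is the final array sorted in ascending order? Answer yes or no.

Answer: no

Derivation:
After 1 (rotate_left(3, 6, k=3)): [0, 4, 1, 6, 5, 2, 3]
After 2 (swap(6, 4)): [0, 4, 1, 6, 3, 2, 5]
After 3 (swap(2, 0)): [1, 4, 0, 6, 3, 2, 5]
After 4 (swap(6, 0)): [5, 4, 0, 6, 3, 2, 1]
After 5 (reverse(0, 2)): [0, 4, 5, 6, 3, 2, 1]
After 6 (swap(5, 4)): [0, 4, 5, 6, 2, 3, 1]
After 7 (reverse(2, 6)): [0, 4, 1, 3, 2, 6, 5]
After 8 (reverse(3, 6)): [0, 4, 1, 5, 6, 2, 3]
After 9 (reverse(0, 5)): [2, 6, 5, 1, 4, 0, 3]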